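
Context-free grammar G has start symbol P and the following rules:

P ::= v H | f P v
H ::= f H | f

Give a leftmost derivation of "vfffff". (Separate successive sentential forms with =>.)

P => vH   [P ::= v H]
vH => vfH   [H ::= f H]
vfH => vffH   [H ::= f H]
vffH => vfffH   [H ::= f H]
vfffH => vffffH   [H ::= f H]
vffffH => vfffff   [H ::= f]

P => vH => vfH => vffH => vfffH => vffffH => vfffff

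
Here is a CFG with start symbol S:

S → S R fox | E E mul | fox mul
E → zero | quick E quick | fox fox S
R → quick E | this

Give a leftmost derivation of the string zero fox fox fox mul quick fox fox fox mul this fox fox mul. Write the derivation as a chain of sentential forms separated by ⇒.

S ⇒ E E mul ⇒ zero E mul ⇒ zero fox fox S mul ⇒ zero fox fox S R fox mul ⇒ zero fox fox fox mul R fox mul ⇒ zero fox fox fox mul quick E fox mul ⇒ zero fox fox fox mul quick fox fox S fox mul ⇒ zero fox fox fox mul quick fox fox S R fox fox mul ⇒ zero fox fox fox mul quick fox fox fox mul R fox fox mul ⇒ zero fox fox fox mul quick fox fox fox mul this fox fox mul

S ⇒ E E mul   [S → E E mul]
E E mul ⇒ zero E mul   [E → zero]
zero E mul ⇒ zero fox fox S mul   [E → fox fox S]
zero fox fox S mul ⇒ zero fox fox S R fox mul   [S → S R fox]
zero fox fox S R fox mul ⇒ zero fox fox fox mul R fox mul   [S → fox mul]
zero fox fox fox mul R fox mul ⇒ zero fox fox fox mul quick E fox mul   [R → quick E]
zero fox fox fox mul quick E fox mul ⇒ zero fox fox fox mul quick fox fox S fox mul   [E → fox fox S]
zero fox fox fox mul quick fox fox S fox mul ⇒ zero fox fox fox mul quick fox fox S R fox fox mul   [S → S R fox]
zero fox fox fox mul quick fox fox S R fox fox mul ⇒ zero fox fox fox mul quick fox fox fox mul R fox fox mul   [S → fox mul]
zero fox fox fox mul quick fox fox fox mul R fox fox mul ⇒ zero fox fox fox mul quick fox fox fox mul this fox fox mul   [R → this]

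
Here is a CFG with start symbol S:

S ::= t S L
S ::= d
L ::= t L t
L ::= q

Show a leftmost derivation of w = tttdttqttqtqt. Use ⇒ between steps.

S⇒tSL⇒ttSLL⇒tttSLLL⇒tttdLLL⇒tttdtLtLL⇒tttdttLttLL⇒tttdttqttLL⇒tttdttqttqL⇒tttdttqttqtLt⇒tttdttqttqtqt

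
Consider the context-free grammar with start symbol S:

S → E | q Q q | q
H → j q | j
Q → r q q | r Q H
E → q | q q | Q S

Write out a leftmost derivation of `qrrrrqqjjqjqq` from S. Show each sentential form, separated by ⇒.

S ⇒ qQq ⇒ qrQHq ⇒ qrrQHHq ⇒ qrrrQHHHq ⇒ qrrrrqqHHHq ⇒ qrrrrqqjHHq ⇒ qrrrrqqjjqHq ⇒ qrrrrqqjjqjqq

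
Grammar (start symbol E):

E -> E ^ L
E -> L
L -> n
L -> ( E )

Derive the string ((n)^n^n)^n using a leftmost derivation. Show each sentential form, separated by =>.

E => E^L => L^L => (E)^L => (E^L)^L => (E^L^L)^L => (L^L^L)^L => ((E)^L^L)^L => ((L)^L^L)^L => ((n)^L^L)^L => ((n)^n^L)^L => ((n)^n^n)^L => ((n)^n^n)^n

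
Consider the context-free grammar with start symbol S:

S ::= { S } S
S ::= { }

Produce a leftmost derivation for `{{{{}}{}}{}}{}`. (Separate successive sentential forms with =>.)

S=>{S}S=>{{S}S}S=>{{{S}S}S}S=>{{{{}}S}S}S=>{{{{}}{}}S}S=>{{{{}}{}}{}}S=>{{{{}}{}}{}}{}

S => {S}S   [S ::= { S } S]
{S}S => {{S}S}S   [S ::= { S } S]
{{S}S}S => {{{S}S}S}S   [S ::= { S } S]
{{{S}S}S}S => {{{{}}S}S}S   [S ::= { }]
{{{{}}S}S}S => {{{{}}{}}S}S   [S ::= { }]
{{{{}}{}}S}S => {{{{}}{}}{}}S   [S ::= { }]
{{{{}}{}}{}}S => {{{{}}{}}{}}{}   [S ::= { }]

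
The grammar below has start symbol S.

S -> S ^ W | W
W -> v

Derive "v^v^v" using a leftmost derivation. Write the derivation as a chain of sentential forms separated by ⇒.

S ⇒ S^W   [S -> S ^ W]
S^W ⇒ S^W^W   [S -> S ^ W]
S^W^W ⇒ W^W^W   [S -> W]
W^W^W ⇒ v^W^W   [W -> v]
v^W^W ⇒ v^v^W   [W -> v]
v^v^W ⇒ v^v^v   [W -> v]

S ⇒ S^W ⇒ S^W^W ⇒ W^W^W ⇒ v^W^W ⇒ v^v^W ⇒ v^v^v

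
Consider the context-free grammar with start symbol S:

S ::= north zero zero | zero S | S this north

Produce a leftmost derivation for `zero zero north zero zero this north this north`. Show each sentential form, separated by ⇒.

S ⇒ zero S   [S ::= zero S]
zero S ⇒ zero S this north   [S ::= S this north]
zero S this north ⇒ zero zero S this north   [S ::= zero S]
zero zero S this north ⇒ zero zero S this north this north   [S ::= S this north]
zero zero S this north this north ⇒ zero zero north zero zero this north this north   [S ::= north zero zero]

S ⇒ zero S ⇒ zero S this north ⇒ zero zero S this north ⇒ zero zero S this north this north ⇒ zero zero north zero zero this north this north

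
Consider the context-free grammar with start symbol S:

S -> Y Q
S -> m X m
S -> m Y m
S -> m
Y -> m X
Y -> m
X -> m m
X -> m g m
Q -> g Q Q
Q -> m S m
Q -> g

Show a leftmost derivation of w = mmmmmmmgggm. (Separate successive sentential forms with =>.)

S => YQ => mXQ => mmmQ => mmmmSm => mmmmYQm => mmmmmXQm => mmmmmmmQm => mmmmmmmgQQm => mmmmmmmggQm => mmmmmmmgggm

S => YQ   [S -> Y Q]
YQ => mXQ   [Y -> m X]
mXQ => mmmQ   [X -> m m]
mmmQ => mmmmSm   [Q -> m S m]
mmmmSm => mmmmYQm   [S -> Y Q]
mmmmYQm => mmmmmXQm   [Y -> m X]
mmmmmXQm => mmmmmmmQm   [X -> m m]
mmmmmmmQm => mmmmmmmgQQm   [Q -> g Q Q]
mmmmmmmgQQm => mmmmmmmggQm   [Q -> g]
mmmmmmmggQm => mmmmmmmgggm   [Q -> g]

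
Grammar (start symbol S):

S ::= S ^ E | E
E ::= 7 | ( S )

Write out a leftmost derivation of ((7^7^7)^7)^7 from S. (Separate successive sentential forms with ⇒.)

S⇒S^E⇒E^E⇒(S)^E⇒(S^E)^E⇒(E^E)^E⇒((S)^E)^E⇒((S^E)^E)^E⇒((S^E^E)^E)^E⇒((E^E^E)^E)^E⇒((7^E^E)^E)^E⇒((7^7^E)^E)^E⇒((7^7^7)^E)^E⇒((7^7^7)^7)^E⇒((7^7^7)^7)^7

S ⇒ S^E   [S ::= S ^ E]
S^E ⇒ E^E   [S ::= E]
E^E ⇒ (S)^E   [E ::= ( S )]
(S)^E ⇒ (S^E)^E   [S ::= S ^ E]
(S^E)^E ⇒ (E^E)^E   [S ::= E]
(E^E)^E ⇒ ((S)^E)^E   [E ::= ( S )]
((S)^E)^E ⇒ ((S^E)^E)^E   [S ::= S ^ E]
((S^E)^E)^E ⇒ ((S^E^E)^E)^E   [S ::= S ^ E]
((S^E^E)^E)^E ⇒ ((E^E^E)^E)^E   [S ::= E]
((E^E^E)^E)^E ⇒ ((7^E^E)^E)^E   [E ::= 7]
((7^E^E)^E)^E ⇒ ((7^7^E)^E)^E   [E ::= 7]
((7^7^E)^E)^E ⇒ ((7^7^7)^E)^E   [E ::= 7]
((7^7^7)^E)^E ⇒ ((7^7^7)^7)^E   [E ::= 7]
((7^7^7)^7)^E ⇒ ((7^7^7)^7)^7   [E ::= 7]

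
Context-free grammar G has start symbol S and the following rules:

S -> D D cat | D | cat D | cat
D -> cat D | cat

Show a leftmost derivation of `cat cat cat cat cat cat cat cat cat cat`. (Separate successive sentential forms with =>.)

S => D D cat   [S -> D D cat]
D D cat => cat D D cat   [D -> cat D]
cat D D cat => cat cat D D cat   [D -> cat D]
cat cat D D cat => cat cat cat D D cat   [D -> cat D]
cat cat cat D D cat => cat cat cat cat D D cat   [D -> cat D]
cat cat cat cat D D cat => cat cat cat cat cat D cat   [D -> cat]
cat cat cat cat cat D cat => cat cat cat cat cat cat D cat   [D -> cat D]
cat cat cat cat cat cat D cat => cat cat cat cat cat cat cat D cat   [D -> cat D]
cat cat cat cat cat cat cat D cat => cat cat cat cat cat cat cat cat D cat   [D -> cat D]
cat cat cat cat cat cat cat cat D cat => cat cat cat cat cat cat cat cat cat cat   [D -> cat]

S => D D cat => cat D D cat => cat cat D D cat => cat cat cat D D cat => cat cat cat cat D D cat => cat cat cat cat cat D cat => cat cat cat cat cat cat D cat => cat cat cat cat cat cat cat D cat => cat cat cat cat cat cat cat cat D cat => cat cat cat cat cat cat cat cat cat cat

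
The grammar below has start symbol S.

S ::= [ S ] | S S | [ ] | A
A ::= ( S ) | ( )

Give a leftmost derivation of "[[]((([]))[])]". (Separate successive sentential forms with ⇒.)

S ⇒ [S] ⇒ [SS] ⇒ [[]S] ⇒ [[]A] ⇒ [[](S)] ⇒ [[](SS)] ⇒ [[](AS)] ⇒ [[]((S)S)] ⇒ [[]((A)S)] ⇒ [[](((S))S)] ⇒ [[]((([]))S)] ⇒ [[]((([]))[])]

S ⇒ [S]   [S ::= [ S ]]
[S] ⇒ [SS]   [S ::= S S]
[SS] ⇒ [[]S]   [S ::= [ ]]
[[]S] ⇒ [[]A]   [S ::= A]
[[]A] ⇒ [[](S)]   [A ::= ( S )]
[[](S)] ⇒ [[](SS)]   [S ::= S S]
[[](SS)] ⇒ [[](AS)]   [S ::= A]
[[](AS)] ⇒ [[]((S)S)]   [A ::= ( S )]
[[]((S)S)] ⇒ [[]((A)S)]   [S ::= A]
[[]((A)S)] ⇒ [[](((S))S)]   [A ::= ( S )]
[[](((S))S)] ⇒ [[]((([]))S)]   [S ::= [ ]]
[[]((([]))S)] ⇒ [[]((([]))[])]   [S ::= [ ]]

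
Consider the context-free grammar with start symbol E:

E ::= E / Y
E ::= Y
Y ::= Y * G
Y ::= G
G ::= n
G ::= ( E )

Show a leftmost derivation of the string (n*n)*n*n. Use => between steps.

E => Y => Y*G => Y*G*G => G*G*G => (E)*G*G => (Y)*G*G => (Y*G)*G*G => (G*G)*G*G => (n*G)*G*G => (n*n)*G*G => (n*n)*n*G => (n*n)*n*n

E => Y   [E ::= Y]
Y => Y*G   [Y ::= Y * G]
Y*G => Y*G*G   [Y ::= Y * G]
Y*G*G => G*G*G   [Y ::= G]
G*G*G => (E)*G*G   [G ::= ( E )]
(E)*G*G => (Y)*G*G   [E ::= Y]
(Y)*G*G => (Y*G)*G*G   [Y ::= Y * G]
(Y*G)*G*G => (G*G)*G*G   [Y ::= G]
(G*G)*G*G => (n*G)*G*G   [G ::= n]
(n*G)*G*G => (n*n)*G*G   [G ::= n]
(n*n)*G*G => (n*n)*n*G   [G ::= n]
(n*n)*n*G => (n*n)*n*n   [G ::= n]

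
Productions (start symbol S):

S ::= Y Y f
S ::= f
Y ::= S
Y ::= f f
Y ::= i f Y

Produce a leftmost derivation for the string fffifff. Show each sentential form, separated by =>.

S => YYf   [S ::= Y Y f]
YYf => SYf   [Y ::= S]
SYf => YYfYf   [S ::= Y Y f]
YYfYf => SYfYf   [Y ::= S]
SYfYf => fYfYf   [S ::= f]
fYfYf => fSfYf   [Y ::= S]
fSfYf => fffYf   [S ::= f]
fffYf => fffifYf   [Y ::= i f Y]
fffifYf => fffifSf   [Y ::= S]
fffifSf => fffifff   [S ::= f]

S=>YYf=>SYf=>YYfYf=>SYfYf=>fYfYf=>fSfYf=>fffYf=>fffifYf=>fffifSf=>fffifff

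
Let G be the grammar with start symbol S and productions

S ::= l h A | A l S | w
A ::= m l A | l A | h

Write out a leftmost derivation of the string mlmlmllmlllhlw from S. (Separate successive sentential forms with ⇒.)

S ⇒ AlS ⇒ mlAlS ⇒ mlmlAlS ⇒ mlmlmlAlS ⇒ mlmlmllAlS ⇒ mlmlmllmlAlS ⇒ mlmlmllmllAlS ⇒ mlmlmllmlllAlS ⇒ mlmlmllmlllhlS ⇒ mlmlmllmlllhlw

S ⇒ AlS   [S ::= A l S]
AlS ⇒ mlAlS   [A ::= m l A]
mlAlS ⇒ mlmlAlS   [A ::= m l A]
mlmlAlS ⇒ mlmlmlAlS   [A ::= m l A]
mlmlmlAlS ⇒ mlmlmllAlS   [A ::= l A]
mlmlmllAlS ⇒ mlmlmllmlAlS   [A ::= m l A]
mlmlmllmlAlS ⇒ mlmlmllmllAlS   [A ::= l A]
mlmlmllmllAlS ⇒ mlmlmllmlllAlS   [A ::= l A]
mlmlmllmlllAlS ⇒ mlmlmllmlllhlS   [A ::= h]
mlmlmllmlllhlS ⇒ mlmlmllmlllhlw   [S ::= w]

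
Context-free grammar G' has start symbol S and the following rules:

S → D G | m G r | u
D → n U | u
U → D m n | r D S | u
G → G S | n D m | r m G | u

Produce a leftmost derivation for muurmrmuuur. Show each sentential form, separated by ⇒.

S ⇒ mGr ⇒ mGSr ⇒ muSr ⇒ muDGr ⇒ muuGr ⇒ muurmGr ⇒ muurmGSr ⇒ muurmGSSr ⇒ muurmrmGSSr ⇒ muurmrmuSSr ⇒ muurmrmuuSr ⇒ muurmrmuuur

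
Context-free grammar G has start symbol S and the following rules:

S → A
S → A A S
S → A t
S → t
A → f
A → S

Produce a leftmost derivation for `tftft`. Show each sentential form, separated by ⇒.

S ⇒ AAS   [S → A A S]
AAS ⇒ SAS   [A → S]
SAS ⇒ AASAS   [S → A A S]
AASAS ⇒ SASAS   [A → S]
SASAS ⇒ tASAS   [S → t]
tASAS ⇒ tfSAS   [A → f]
tfSAS ⇒ tftAS   [S → t]
tftAS ⇒ tftfS   [A → f]
tftfS ⇒ tftft   [S → t]

S ⇒ AAS ⇒ SAS ⇒ AASAS ⇒ SASAS ⇒ tASAS ⇒ tfSAS ⇒ tftAS ⇒ tftfS ⇒ tftft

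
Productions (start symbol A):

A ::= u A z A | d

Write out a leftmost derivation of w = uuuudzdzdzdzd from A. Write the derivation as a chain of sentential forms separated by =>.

A=>uAzA=>uuAzAzA=>uuuAzAzAzA=>uuuuAzAzAzAzA=>uuuudzAzAzAzA=>uuuudzdzAzAzA=>uuuudzdzdzAzA=>uuuudzdzdzdzA=>uuuudzdzdzdzd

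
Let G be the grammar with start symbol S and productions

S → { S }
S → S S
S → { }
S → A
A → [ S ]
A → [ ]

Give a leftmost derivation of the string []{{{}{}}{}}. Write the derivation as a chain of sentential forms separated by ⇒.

S ⇒ SS ⇒ AS ⇒ []S ⇒ []{S} ⇒ []{SS} ⇒ []{{S}S} ⇒ []{{SS}S} ⇒ []{{{}S}S} ⇒ []{{{}{}}S} ⇒ []{{{}{}}{}}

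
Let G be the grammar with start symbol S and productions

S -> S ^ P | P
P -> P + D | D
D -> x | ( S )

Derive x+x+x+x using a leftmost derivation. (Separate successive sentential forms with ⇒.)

S ⇒ P   [S -> P]
P ⇒ P+D   [P -> P + D]
P+D ⇒ P+D+D   [P -> P + D]
P+D+D ⇒ P+D+D+D   [P -> P + D]
P+D+D+D ⇒ D+D+D+D   [P -> D]
D+D+D+D ⇒ x+D+D+D   [D -> x]
x+D+D+D ⇒ x+x+D+D   [D -> x]
x+x+D+D ⇒ x+x+x+D   [D -> x]
x+x+x+D ⇒ x+x+x+x   [D -> x]

S ⇒ P ⇒ P+D ⇒ P+D+D ⇒ P+D+D+D ⇒ D+D+D+D ⇒ x+D+D+D ⇒ x+x+D+D ⇒ x+x+x+D ⇒ x+x+x+x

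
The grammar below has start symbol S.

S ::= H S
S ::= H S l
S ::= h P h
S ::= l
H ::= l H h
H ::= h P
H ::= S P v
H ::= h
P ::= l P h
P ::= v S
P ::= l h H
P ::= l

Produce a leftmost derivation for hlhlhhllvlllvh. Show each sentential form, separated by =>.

S => hPh   [S ::= h P h]
hPh => hlhHh   [P ::= l h H]
hlhHh => hlhSPvh   [H ::= S P v]
hlhSPvh => hlhHSlPvh   [S ::= H S l]
hlhHSlPvh => hlhSPvSlPvh   [H ::= S P v]
hlhSPvSlPvh => hlhHSPvSlPvh   [S ::= H S]
hlhHSPvSlPvh => hlhlHhSPvSlPvh   [H ::= l H h]
hlhlHhSPvSlPvh => hlhlhhSPvSlPvh   [H ::= h]
hlhlhhSPvSlPvh => hlhlhhlPvSlPvh   [S ::= l]
hlhlhhlPvSlPvh => hlhlhhllvSlPvh   [P ::= l]
hlhlhhllvSlPvh => hlhlhhllvllPvh   [S ::= l]
hlhlhhllvllPvh => hlhlhhllvlllvh   [P ::= l]

S => hPh => hlhHh => hlhSPvh => hlhHSlPvh => hlhSPvSlPvh => hlhHSPvSlPvh => hlhlHhSPvSlPvh => hlhlhhSPvSlPvh => hlhlhhlPvSlPvh => hlhlhhllvSlPvh => hlhlhhllvllPvh => hlhlhhllvlllvh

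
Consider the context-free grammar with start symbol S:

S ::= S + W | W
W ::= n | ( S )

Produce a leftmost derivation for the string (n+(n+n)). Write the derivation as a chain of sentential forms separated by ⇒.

S⇒W⇒(S)⇒(S+W)⇒(W+W)⇒(n+W)⇒(n+(S))⇒(n+(S+W))⇒(n+(W+W))⇒(n+(n+W))⇒(n+(n+n))

S ⇒ W   [S ::= W]
W ⇒ (S)   [W ::= ( S )]
(S) ⇒ (S+W)   [S ::= S + W]
(S+W) ⇒ (W+W)   [S ::= W]
(W+W) ⇒ (n+W)   [W ::= n]
(n+W) ⇒ (n+(S))   [W ::= ( S )]
(n+(S)) ⇒ (n+(S+W))   [S ::= S + W]
(n+(S+W)) ⇒ (n+(W+W))   [S ::= W]
(n+(W+W)) ⇒ (n+(n+W))   [W ::= n]
(n+(n+W)) ⇒ (n+(n+n))   [W ::= n]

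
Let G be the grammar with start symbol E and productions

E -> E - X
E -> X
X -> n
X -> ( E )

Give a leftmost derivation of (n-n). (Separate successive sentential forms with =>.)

E=>X=>(E)=>(E-X)=>(X-X)=>(n-X)=>(n-n)

E => X   [E -> X]
X => (E)   [X -> ( E )]
(E) => (E-X)   [E -> E - X]
(E-X) => (X-X)   [E -> X]
(X-X) => (n-X)   [X -> n]
(n-X) => (n-n)   [X -> n]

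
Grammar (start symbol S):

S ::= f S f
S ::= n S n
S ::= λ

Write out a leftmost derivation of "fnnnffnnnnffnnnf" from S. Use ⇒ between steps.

S ⇒ fSf ⇒ fnSnf ⇒ fnnSnnf ⇒ fnnnSnnnf ⇒ fnnnfSfnnnf ⇒ fnnnffSffnnnf ⇒ fnnnffnSnffnnnf ⇒ fnnnffnnSnnffnnnf ⇒ fnnnffnnnnffnnnf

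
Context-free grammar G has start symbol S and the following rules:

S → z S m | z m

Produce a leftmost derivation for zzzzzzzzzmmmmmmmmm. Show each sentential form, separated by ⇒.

S ⇒ zSm   [S → z S m]
zSm ⇒ zzSmm   [S → z S m]
zzSmm ⇒ zzzSmmm   [S → z S m]
zzzSmmm ⇒ zzzzSmmmm   [S → z S m]
zzzzSmmmm ⇒ zzzzzSmmmmm   [S → z S m]
zzzzzSmmmmm ⇒ zzzzzzSmmmmmm   [S → z S m]
zzzzzzSmmmmmm ⇒ zzzzzzzSmmmmmmm   [S → z S m]
zzzzzzzSmmmmmmm ⇒ zzzzzzzzSmmmmmmmm   [S → z S m]
zzzzzzzzSmmmmmmmm ⇒ zzzzzzzzzmmmmmmmmm   [S → z m]

S ⇒ zSm ⇒ zzSmm ⇒ zzzSmmm ⇒ zzzzSmmmm ⇒ zzzzzSmmmmm ⇒ zzzzzzSmmmmmm ⇒ zzzzzzzSmmmmmmm ⇒ zzzzzzzzSmmmmmmmm ⇒ zzzzzzzzzmmmmmmmmm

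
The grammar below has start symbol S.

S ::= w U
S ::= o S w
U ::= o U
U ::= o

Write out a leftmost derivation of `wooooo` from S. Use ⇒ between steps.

S ⇒ wU   [S ::= w U]
wU ⇒ woU   [U ::= o U]
woU ⇒ wooU   [U ::= o U]
wooU ⇒ woooU   [U ::= o U]
woooU ⇒ wooooU   [U ::= o U]
wooooU ⇒ wooooo   [U ::= o]

S ⇒ wU ⇒ woU ⇒ wooU ⇒ woooU ⇒ wooooU ⇒ wooooo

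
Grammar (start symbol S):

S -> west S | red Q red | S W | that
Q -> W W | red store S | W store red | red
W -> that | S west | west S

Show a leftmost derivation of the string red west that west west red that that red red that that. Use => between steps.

S => S W => S W W => red Q red W W => red W W red W W => red S west W red W W => red west S west W red W W => red west that west W red W W => red west that west west S red W W => red west that west west red Q red red W W => red west that west west red W W red red W W => red west that west west red that W red red W W => red west that west west red that that red red W W => red west that west west red that that red red that W => red west that west west red that that red red that that

S => S W   [S -> S W]
S W => S W W   [S -> S W]
S W W => red Q red W W   [S -> red Q red]
red Q red W W => red W W red W W   [Q -> W W]
red W W red W W => red S west W red W W   [W -> S west]
red S west W red W W => red west S west W red W W   [S -> west S]
red west S west W red W W => red west that west W red W W   [S -> that]
red west that west W red W W => red west that west west S red W W   [W -> west S]
red west that west west S red W W => red west that west west red Q red red W W   [S -> red Q red]
red west that west west red Q red red W W => red west that west west red W W red red W W   [Q -> W W]
red west that west west red W W red red W W => red west that west west red that W red red W W   [W -> that]
red west that west west red that W red red W W => red west that west west red that that red red W W   [W -> that]
red west that west west red that that red red W W => red west that west west red that that red red that W   [W -> that]
red west that west west red that that red red that W => red west that west west red that that red red that that   [W -> that]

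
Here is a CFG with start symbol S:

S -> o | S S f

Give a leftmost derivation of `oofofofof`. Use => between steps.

S => SSf   [S -> S S f]
SSf => SSfSf   [S -> S S f]
SSfSf => SSfSfSf   [S -> S S f]
SSfSfSf => SSfSfSfSf   [S -> S S f]
SSfSfSfSf => oSfSfSfSf   [S -> o]
oSfSfSfSf => oofSfSfSf   [S -> o]
oofSfSfSf => oofofSfSf   [S -> o]
oofofSfSf => oofofofSf   [S -> o]
oofofofSf => oofofofof   [S -> o]

S => SSf => SSfSf => SSfSfSf => SSfSfSfSf => oSfSfSfSf => oofSfSfSf => oofofSfSf => oofofofSf => oofofofof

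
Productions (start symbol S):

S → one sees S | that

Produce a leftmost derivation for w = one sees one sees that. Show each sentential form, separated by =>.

S => one sees S => one sees one sees S => one sees one sees that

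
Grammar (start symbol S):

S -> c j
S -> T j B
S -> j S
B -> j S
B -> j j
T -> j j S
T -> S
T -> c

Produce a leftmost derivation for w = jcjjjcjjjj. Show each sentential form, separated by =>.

S => TjB => SjB => jSjB => jTjBjB => jcjBjB => jcjjSjB => jcjjjSjB => jcjjjcjjB => jcjjjcjjjj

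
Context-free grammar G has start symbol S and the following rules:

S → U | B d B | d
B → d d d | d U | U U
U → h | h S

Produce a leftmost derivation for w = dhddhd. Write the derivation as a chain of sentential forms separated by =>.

S => BdB => dUdB => dhdB => dhddU => dhddhS => dhddhd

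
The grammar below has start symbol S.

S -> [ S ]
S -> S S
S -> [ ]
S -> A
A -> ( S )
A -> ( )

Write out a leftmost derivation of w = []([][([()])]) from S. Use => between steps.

S => SS => []S => []A => [](S) => [](SS) => []([]S) => []([][S]) => []([][A]) => []([][(S)]) => []([][([S])]) => []([][([A])]) => []([][([()])])

S => SS   [S -> S S]
SS => []S   [S -> [ ]]
[]S => []A   [S -> A]
[]A => [](S)   [A -> ( S )]
[](S) => [](SS)   [S -> S S]
[](SS) => []([]S)   [S -> [ ]]
[]([]S) => []([][S])   [S -> [ S ]]
[]([][S]) => []([][A])   [S -> A]
[]([][A]) => []([][(S)])   [A -> ( S )]
[]([][(S)]) => []([][([S])])   [S -> [ S ]]
[]([][([S])]) => []([][([A])])   [S -> A]
[]([][([A])]) => []([][([()])])   [A -> ( )]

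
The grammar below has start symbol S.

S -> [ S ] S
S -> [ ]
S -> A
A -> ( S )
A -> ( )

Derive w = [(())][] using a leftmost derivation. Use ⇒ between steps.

S ⇒ [S]S ⇒ [A]S ⇒ [(S)]S ⇒ [(A)]S ⇒ [(())]S ⇒ [(())][]

S ⇒ [S]S   [S -> [ S ] S]
[S]S ⇒ [A]S   [S -> A]
[A]S ⇒ [(S)]S   [A -> ( S )]
[(S)]S ⇒ [(A)]S   [S -> A]
[(A)]S ⇒ [(())]S   [A -> ( )]
[(())]S ⇒ [(())][]   [S -> [ ]]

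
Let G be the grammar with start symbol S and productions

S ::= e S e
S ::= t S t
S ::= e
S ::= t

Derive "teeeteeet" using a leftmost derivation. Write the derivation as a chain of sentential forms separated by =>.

S => tSt   [S ::= t S t]
tSt => teSet   [S ::= e S e]
teSet => teeSeet   [S ::= e S e]
teeSeet => teeeSeeet   [S ::= e S e]
teeeSeeet => teeeteeet   [S ::= t]

S => tSt => teSet => teeSeet => teeeSeeet => teeeteeet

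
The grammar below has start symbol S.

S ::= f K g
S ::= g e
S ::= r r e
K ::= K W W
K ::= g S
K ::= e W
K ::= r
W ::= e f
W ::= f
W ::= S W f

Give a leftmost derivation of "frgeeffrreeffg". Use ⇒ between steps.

S⇒fKg⇒fKWWg⇒frWWg⇒frSWfWg⇒frgeWfWg⇒frgeeffWg⇒frgeeffSWfg⇒frgeeffrreWfg⇒frgeeffrreeffg

S ⇒ fKg   [S ::= f K g]
fKg ⇒ fKWWg   [K ::= K W W]
fKWWg ⇒ frWWg   [K ::= r]
frWWg ⇒ frSWfWg   [W ::= S W f]
frSWfWg ⇒ frgeWfWg   [S ::= g e]
frgeWfWg ⇒ frgeeffWg   [W ::= e f]
frgeeffWg ⇒ frgeeffSWfg   [W ::= S W f]
frgeeffSWfg ⇒ frgeeffrreWfg   [S ::= r r e]
frgeeffrreWfg ⇒ frgeeffrreeffg   [W ::= e f]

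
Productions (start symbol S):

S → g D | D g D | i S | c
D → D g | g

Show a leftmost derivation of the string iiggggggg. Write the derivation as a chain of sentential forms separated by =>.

S=>iS=>iiS=>iiDgD=>iiDggD=>iigggD=>iigggDg=>iigggDgg=>iigggDggg=>iiggggggg

S => iS   [S → i S]
iS => iiS   [S → i S]
iiS => iiDgD   [S → D g D]
iiDgD => iiDggD   [D → D g]
iiDggD => iigggD   [D → g]
iigggD => iigggDg   [D → D g]
iigggDg => iigggDgg   [D → D g]
iigggDgg => iigggDggg   [D → D g]
iigggDggg => iiggggggg   [D → g]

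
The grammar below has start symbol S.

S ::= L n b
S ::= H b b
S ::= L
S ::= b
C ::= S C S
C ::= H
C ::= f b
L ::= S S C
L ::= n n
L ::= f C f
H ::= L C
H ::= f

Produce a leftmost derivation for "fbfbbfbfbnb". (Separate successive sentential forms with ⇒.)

S ⇒ Lnb   [S ::= L n b]
Lnb ⇒ SSCnb   [L ::= S S C]
SSCnb ⇒ LSCnb   [S ::= L]
LSCnb ⇒ fCfSCnb   [L ::= f C f]
fCfSCnb ⇒ fSCSfSCnb   [C ::= S C S]
fSCSfSCnb ⇒ fbCSfSCnb   [S ::= b]
fbCSfSCnb ⇒ fbfbSfSCnb   [C ::= f b]
fbfbSfSCnb ⇒ fbfbbfSCnb   [S ::= b]
fbfbbfSCnb ⇒ fbfbbfbCnb   [S ::= b]
fbfbbfbCnb ⇒ fbfbbfbfbnb   [C ::= f b]

S ⇒ Lnb ⇒ SSCnb ⇒ LSCnb ⇒ fCfSCnb ⇒ fSCSfSCnb ⇒ fbCSfSCnb ⇒ fbfbSfSCnb ⇒ fbfbbfSCnb ⇒ fbfbbfbCnb ⇒ fbfbbfbfbnb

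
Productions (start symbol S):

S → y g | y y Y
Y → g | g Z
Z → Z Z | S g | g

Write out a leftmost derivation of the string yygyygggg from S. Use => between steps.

S => yyY   [S → y y Y]
yyY => yygZ   [Y → g Z]
yygZ => yygZZ   [Z → Z Z]
yygZZ => yygZZZ   [Z → Z Z]
yygZZZ => yygSgZZ   [Z → S g]
yygSgZZ => yygyyYgZZ   [S → y y Y]
yygyyYgZZ => yygyyggZZ   [Y → g]
yygyyggZZ => yygyygggZ   [Z → g]
yygyygggZ => yygyygggg   [Z → g]

S=>yyY=>yygZ=>yygZZ=>yygZZZ=>yygSgZZ=>yygyyYgZZ=>yygyyggZZ=>yygyygggZ=>yygyygggg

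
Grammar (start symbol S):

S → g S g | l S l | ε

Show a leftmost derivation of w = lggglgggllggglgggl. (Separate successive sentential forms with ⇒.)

S ⇒ lSl   [S → l S l]
lSl ⇒ lgSgl   [S → g S g]
lgSgl ⇒ lggSggl   [S → g S g]
lggSggl ⇒ lgggSgggl   [S → g S g]
lgggSgggl ⇒ lggglSlgggl   [S → l S l]
lggglSlgggl ⇒ lggglgSglgggl   [S → g S g]
lggglgSglgggl ⇒ lggglggSgglgggl   [S → g S g]
lggglggSgglgggl ⇒ lggglgggSggglgggl   [S → g S g]
lggglgggSggglgggl ⇒ lggglggglSlggglgggl   [S → l S l]
lggglggglSlggglgggl ⇒ lggglgggllggglgggl   [S → ε]

S⇒lSl⇒lgSgl⇒lggSggl⇒lgggSgggl⇒lggglSlgggl⇒lggglgSglgggl⇒lggglggSgglgggl⇒lggglgggSggglgggl⇒lggglggglSlggglgggl⇒lggglgggllggglgggl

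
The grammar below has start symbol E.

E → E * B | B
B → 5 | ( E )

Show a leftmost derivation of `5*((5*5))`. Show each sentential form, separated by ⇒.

E ⇒ E*B   [E → E * B]
E*B ⇒ B*B   [E → B]
B*B ⇒ 5*B   [B → 5]
5*B ⇒ 5*(E)   [B → ( E )]
5*(E) ⇒ 5*(B)   [E → B]
5*(B) ⇒ 5*((E))   [B → ( E )]
5*((E)) ⇒ 5*((E*B))   [E → E * B]
5*((E*B)) ⇒ 5*((B*B))   [E → B]
5*((B*B)) ⇒ 5*((5*B))   [B → 5]
5*((5*B)) ⇒ 5*((5*5))   [B → 5]

E⇒E*B⇒B*B⇒5*B⇒5*(E)⇒5*(B)⇒5*((E))⇒5*((E*B))⇒5*((B*B))⇒5*((5*B))⇒5*((5*5))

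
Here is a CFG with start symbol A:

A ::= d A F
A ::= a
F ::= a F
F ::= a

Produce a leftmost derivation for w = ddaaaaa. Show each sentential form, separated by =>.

A => dAF   [A ::= d A F]
dAF => ddAFF   [A ::= d A F]
ddAFF => ddaFF   [A ::= a]
ddaFF => ddaaFF   [F ::= a F]
ddaaFF => ddaaaF   [F ::= a]
ddaaaF => ddaaaaF   [F ::= a F]
ddaaaaF => ddaaaaa   [F ::= a]

A=>dAF=>ddAFF=>ddaFF=>ddaaFF=>ddaaaF=>ddaaaaF=>ddaaaaa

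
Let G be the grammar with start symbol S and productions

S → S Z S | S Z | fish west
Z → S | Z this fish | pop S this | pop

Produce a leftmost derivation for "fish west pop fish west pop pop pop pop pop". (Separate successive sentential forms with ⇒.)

S ⇒ S Z ⇒ S Z Z ⇒ S Z S Z Z ⇒ fish west Z S Z Z ⇒ fish west pop S Z Z ⇒ fish west pop S Z Z Z ⇒ fish west pop S Z Z Z Z ⇒ fish west pop S Z Z Z Z Z ⇒ fish west pop fish west Z Z Z Z Z ⇒ fish west pop fish west pop Z Z Z Z ⇒ fish west pop fish west pop pop Z Z Z ⇒ fish west pop fish west pop pop pop Z Z ⇒ fish west pop fish west pop pop pop pop Z ⇒ fish west pop fish west pop pop pop pop pop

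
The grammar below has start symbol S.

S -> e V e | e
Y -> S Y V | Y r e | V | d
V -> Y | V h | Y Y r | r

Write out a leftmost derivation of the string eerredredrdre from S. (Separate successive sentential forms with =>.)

S=>eVe=>eYYre=>eSYVYre=>eeVeYVYre=>eeYYreYVYre=>eeYreYreYVYre=>eeVreYreYVYre=>eerreYreYVYre=>eerredreYVYre=>eerredredVYre=>eerredredrYre=>eerredredrdre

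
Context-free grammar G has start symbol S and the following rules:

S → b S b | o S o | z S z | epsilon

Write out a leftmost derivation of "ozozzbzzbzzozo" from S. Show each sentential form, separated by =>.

S => oSo   [S → o S o]
oSo => ozSzo   [S → z S z]
ozSzo => ozoSozo   [S → o S o]
ozoSozo => ozozSzozo   [S → z S z]
ozozSzozo => ozozzSzzozo   [S → z S z]
ozozzSzzozo => ozozzbSbzzozo   [S → b S b]
ozozzbSbzzozo => ozozzbzSzbzzozo   [S → z S z]
ozozzbzSzbzzozo => ozozzbzzbzzozo   [S → epsilon]

S=>oSo=>ozSzo=>ozoSozo=>ozozSzozo=>ozozzSzzozo=>ozozzbSbzzozo=>ozozzbzSzbzzozo=>ozozzbzzbzzozo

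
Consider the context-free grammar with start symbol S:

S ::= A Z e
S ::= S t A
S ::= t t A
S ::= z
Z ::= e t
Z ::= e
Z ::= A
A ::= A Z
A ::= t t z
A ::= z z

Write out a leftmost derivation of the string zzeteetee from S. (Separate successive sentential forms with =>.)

S => AZe   [S ::= A Z e]
AZe => AZZe   [A ::= A Z]
AZZe => AZZZe   [A ::= A Z]
AZZZe => AZZZZe   [A ::= A Z]
AZZZZe => zzZZZZe   [A ::= z z]
zzZZZZe => zzetZZZe   [Z ::= e t]
zzetZZZe => zzeteZZe   [Z ::= e]
zzeteZZe => zzeteetZe   [Z ::= e t]
zzeteetZe => zzeteetee   [Z ::= e]

S=>AZe=>AZZe=>AZZZe=>AZZZZe=>zzZZZZe=>zzetZZZe=>zzeteZZe=>zzeteetZe=>zzeteetee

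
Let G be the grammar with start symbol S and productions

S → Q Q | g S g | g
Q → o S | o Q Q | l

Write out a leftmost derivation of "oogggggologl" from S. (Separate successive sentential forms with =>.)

S => QQ   [S → Q Q]
QQ => oQQQ   [Q → o Q Q]
oQQQ => ooSQQ   [Q → o S]
ooSQQ => oogSgQQ   [S → g S g]
oogSgQQ => ooggSggQQ   [S → g S g]
ooggSggQQ => oogggggQQ   [S → g]
oogggggQQ => oogggggoSQ   [Q → o S]
oogggggoSQ => oogggggoQQQ   [S → Q Q]
oogggggoQQQ => oogggggolQQ   [Q → l]
oogggggolQQ => oogggggoloSQ   [Q → o S]
oogggggoloSQ => oogggggologQ   [S → g]
oogggggologQ => oogggggologl   [Q → l]

S => QQ => oQQQ => ooSQQ => oogSgQQ => ooggSggQQ => oogggggQQ => oogggggoSQ => oogggggoQQQ => oogggggolQQ => oogggggoloSQ => oogggggologQ => oogggggologl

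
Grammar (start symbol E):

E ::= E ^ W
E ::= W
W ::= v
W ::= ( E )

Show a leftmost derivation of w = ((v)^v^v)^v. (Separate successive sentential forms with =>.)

E => E^W   [E ::= E ^ W]
E^W => W^W   [E ::= W]
W^W => (E)^W   [W ::= ( E )]
(E)^W => (E^W)^W   [E ::= E ^ W]
(E^W)^W => (E^W^W)^W   [E ::= E ^ W]
(E^W^W)^W => (W^W^W)^W   [E ::= W]
(W^W^W)^W => ((E)^W^W)^W   [W ::= ( E )]
((E)^W^W)^W => ((W)^W^W)^W   [E ::= W]
((W)^W^W)^W => ((v)^W^W)^W   [W ::= v]
((v)^W^W)^W => ((v)^v^W)^W   [W ::= v]
((v)^v^W)^W => ((v)^v^v)^W   [W ::= v]
((v)^v^v)^W => ((v)^v^v)^v   [W ::= v]

E => E^W => W^W => (E)^W => (E^W)^W => (E^W^W)^W => (W^W^W)^W => ((E)^W^W)^W => ((W)^W^W)^W => ((v)^W^W)^W => ((v)^v^W)^W => ((v)^v^v)^W => ((v)^v^v)^v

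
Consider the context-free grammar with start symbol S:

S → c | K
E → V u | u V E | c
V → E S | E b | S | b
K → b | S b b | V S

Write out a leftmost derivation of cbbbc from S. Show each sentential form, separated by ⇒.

S ⇒ K   [S → K]
K ⇒ VS   [K → V S]
VS ⇒ SS   [V → S]
SS ⇒ KS   [S → K]
KS ⇒ SbbS   [K → S b b]
SbbS ⇒ cbbS   [S → c]
cbbS ⇒ cbbK   [S → K]
cbbK ⇒ cbbVS   [K → V S]
cbbVS ⇒ cbbbS   [V → b]
cbbbS ⇒ cbbbc   [S → c]

S⇒K⇒VS⇒SS⇒KS⇒SbbS⇒cbbS⇒cbbK⇒cbbVS⇒cbbbS⇒cbbbc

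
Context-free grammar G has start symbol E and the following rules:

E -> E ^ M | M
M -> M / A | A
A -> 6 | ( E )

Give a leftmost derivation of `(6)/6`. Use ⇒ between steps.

E ⇒ M   [E -> M]
M ⇒ M/A   [M -> M / A]
M/A ⇒ A/A   [M -> A]
A/A ⇒ (E)/A   [A -> ( E )]
(E)/A ⇒ (M)/A   [E -> M]
(M)/A ⇒ (A)/A   [M -> A]
(A)/A ⇒ (6)/A   [A -> 6]
(6)/A ⇒ (6)/6   [A -> 6]

E⇒M⇒M/A⇒A/A⇒(E)/A⇒(M)/A⇒(A)/A⇒(6)/A⇒(6)/6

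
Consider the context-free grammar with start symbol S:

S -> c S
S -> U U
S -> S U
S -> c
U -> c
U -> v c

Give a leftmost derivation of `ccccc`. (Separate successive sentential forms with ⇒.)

S ⇒ cS ⇒ cSU ⇒ cSUU ⇒ cUUUU ⇒ ccUUU ⇒ cccUU ⇒ ccccU ⇒ ccccc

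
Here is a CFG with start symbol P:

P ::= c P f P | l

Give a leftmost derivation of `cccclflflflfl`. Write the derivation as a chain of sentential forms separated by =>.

P => cPfP   [P ::= c P f P]
cPfP => ccPfPfP   [P ::= c P f P]
ccPfPfP => cccPfPfPfP   [P ::= c P f P]
cccPfPfPfP => ccccPfPfPfPfP   [P ::= c P f P]
ccccPfPfPfPfP => cccclfPfPfPfP   [P ::= l]
cccclfPfPfPfP => cccclflfPfPfP   [P ::= l]
cccclflfPfPfP => cccclflflfPfP   [P ::= l]
cccclflflfPfP => cccclflflflfP   [P ::= l]
cccclflflflfP => cccclflflflfl   [P ::= l]

P => cPfP => ccPfPfP => cccPfPfPfP => ccccPfPfPfPfP => cccclfPfPfPfP => cccclflfPfPfP => cccclflflfPfP => cccclflflflfP => cccclflflflfl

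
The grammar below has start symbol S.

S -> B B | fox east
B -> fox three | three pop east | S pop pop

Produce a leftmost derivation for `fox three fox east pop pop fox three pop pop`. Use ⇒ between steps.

S ⇒ B B   [S -> B B]
B B ⇒ fox three B   [B -> fox three]
fox three B ⇒ fox three S pop pop   [B -> S pop pop]
fox three S pop pop ⇒ fox three B B pop pop   [S -> B B]
fox three B B pop pop ⇒ fox three S pop pop B pop pop   [B -> S pop pop]
fox three S pop pop B pop pop ⇒ fox three fox east pop pop B pop pop   [S -> fox east]
fox three fox east pop pop B pop pop ⇒ fox three fox east pop pop fox three pop pop   [B -> fox three]

S ⇒ B B ⇒ fox three B ⇒ fox three S pop pop ⇒ fox three B B pop pop ⇒ fox three S pop pop B pop pop ⇒ fox three fox east pop pop B pop pop ⇒ fox three fox east pop pop fox three pop pop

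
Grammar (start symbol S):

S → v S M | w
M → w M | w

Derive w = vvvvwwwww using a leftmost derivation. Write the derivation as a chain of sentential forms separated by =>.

S => vSM => vvSMM => vvvSMMM => vvvvSMMMM => vvvvwMMMM => vvvvwwMMM => vvvvwwwMM => vvvvwwwwM => vvvvwwwww

S => vSM   [S → v S M]
vSM => vvSMM   [S → v S M]
vvSMM => vvvSMMM   [S → v S M]
vvvSMMM => vvvvSMMMM   [S → v S M]
vvvvSMMMM => vvvvwMMMM   [S → w]
vvvvwMMMM => vvvvwwMMM   [M → w]
vvvvwwMMM => vvvvwwwMM   [M → w]
vvvvwwwMM => vvvvwwwwM   [M → w]
vvvvwwwwM => vvvvwwwww   [M → w]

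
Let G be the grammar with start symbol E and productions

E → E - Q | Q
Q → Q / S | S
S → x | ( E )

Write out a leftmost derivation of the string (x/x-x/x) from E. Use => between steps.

E => Q => S => (E) => (E-Q) => (Q-Q) => (Q/S-Q) => (S/S-Q) => (x/S-Q) => (x/x-Q) => (x/x-Q/S) => (x/x-S/S) => (x/x-x/S) => (x/x-x/x)

E => Q   [E → Q]
Q => S   [Q → S]
S => (E)   [S → ( E )]
(E) => (E-Q)   [E → E - Q]
(E-Q) => (Q-Q)   [E → Q]
(Q-Q) => (Q/S-Q)   [Q → Q / S]
(Q/S-Q) => (S/S-Q)   [Q → S]
(S/S-Q) => (x/S-Q)   [S → x]
(x/S-Q) => (x/x-Q)   [S → x]
(x/x-Q) => (x/x-Q/S)   [Q → Q / S]
(x/x-Q/S) => (x/x-S/S)   [Q → S]
(x/x-S/S) => (x/x-x/S)   [S → x]
(x/x-x/S) => (x/x-x/x)   [S → x]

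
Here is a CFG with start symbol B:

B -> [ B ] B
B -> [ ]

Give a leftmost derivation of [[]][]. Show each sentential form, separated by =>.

B => [B]B   [B -> [ B ] B]
[B]B => [[]]B   [B -> [ ]]
[[]]B => [[]][]   [B -> [ ]]

B=>[B]B=>[[]]B=>[[]][]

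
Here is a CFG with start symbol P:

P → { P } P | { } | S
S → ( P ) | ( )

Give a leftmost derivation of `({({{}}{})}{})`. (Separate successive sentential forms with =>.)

P=>S=>(P)=>({P}P)=>({S}P)=>({(P)}P)=>({({P}P)}P)=>({({{}}P)}P)=>({({{}}{})}P)=>({({{}}{})}{})

P => S   [P → S]
S => (P)   [S → ( P )]
(P) => ({P}P)   [P → { P } P]
({P}P) => ({S}P)   [P → S]
({S}P) => ({(P)}P)   [S → ( P )]
({(P)}P) => ({({P}P)}P)   [P → { P } P]
({({P}P)}P) => ({({{}}P)}P)   [P → { }]
({({{}}P)}P) => ({({{}}{})}P)   [P → { }]
({({{}}{})}P) => ({({{}}{})}{})   [P → { }]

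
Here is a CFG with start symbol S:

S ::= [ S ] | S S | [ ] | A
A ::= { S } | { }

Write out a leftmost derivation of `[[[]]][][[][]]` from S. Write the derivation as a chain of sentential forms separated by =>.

S => SS   [S ::= S S]
SS => SSS   [S ::= S S]
SSS => [S]SS   [S ::= [ S ]]
[S]SS => [[S]]SS   [S ::= [ S ]]
[[S]]SS => [[[]]]SS   [S ::= [ ]]
[[[]]]SS => [[[]]][]S   [S ::= [ ]]
[[[]]][]S => [[[]]][][S]   [S ::= [ S ]]
[[[]]][][S] => [[[]]][][SS]   [S ::= S S]
[[[]]][][SS] => [[[]]][][[]S]   [S ::= [ ]]
[[[]]][][[]S] => [[[]]][][[][]]   [S ::= [ ]]

S => SS => SSS => [S]SS => [[S]]SS => [[[]]]SS => [[[]]][]S => [[[]]][][S] => [[[]]][][SS] => [[[]]][][[]S] => [[[]]][][[][]]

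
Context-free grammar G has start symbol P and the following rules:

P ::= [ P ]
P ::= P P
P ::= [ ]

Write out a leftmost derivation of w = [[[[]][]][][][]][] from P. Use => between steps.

P => PP   [P ::= P P]
PP => [P]P   [P ::= [ P ]]
[P]P => [PP]P   [P ::= P P]
[PP]P => [PPP]P   [P ::= P P]
[PPP]P => [PPPP]P   [P ::= P P]
[PPPP]P => [[P]PPP]P   [P ::= [ P ]]
[[P]PPP]P => [[PP]PPP]P   [P ::= P P]
[[PP]PPP]P => [[[P]P]PPP]P   [P ::= [ P ]]
[[[P]P]PPP]P => [[[[]]P]PPP]P   [P ::= [ ]]
[[[[]]P]PPP]P => [[[[]][]]PPP]P   [P ::= [ ]]
[[[[]][]]PPP]P => [[[[]][]][]PP]P   [P ::= [ ]]
[[[[]][]][]PP]P => [[[[]][]][][]P]P   [P ::= [ ]]
[[[[]][]][][]P]P => [[[[]][]][][][]]P   [P ::= [ ]]
[[[[]][]][][][]]P => [[[[]][]][][][]][]   [P ::= [ ]]

P=>PP=>[P]P=>[PP]P=>[PPP]P=>[PPPP]P=>[[P]PPP]P=>[[PP]PPP]P=>[[[P]P]PPP]P=>[[[[]]P]PPP]P=>[[[[]][]]PPP]P=>[[[[]][]][]PP]P=>[[[[]][]][][]P]P=>[[[[]][]][][][]]P=>[[[[]][]][][][]][]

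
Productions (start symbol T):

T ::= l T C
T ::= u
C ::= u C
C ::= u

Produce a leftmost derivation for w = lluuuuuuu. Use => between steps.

T=>lTC=>llTCC=>lluCC=>lluuCC=>lluuuCC=>lluuuuCC=>lluuuuuC=>lluuuuuuC=>lluuuuuuu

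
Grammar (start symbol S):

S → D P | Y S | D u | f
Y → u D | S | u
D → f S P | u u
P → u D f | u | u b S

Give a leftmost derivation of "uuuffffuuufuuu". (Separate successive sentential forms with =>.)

S => YS   [S → Y S]
YS => uDS   [Y → u D]
uDS => uuuS   [D → u u]
uuuS => uuuDu   [S → D u]
uuuDu => uuufSPu   [D → f S P]
uuufSPu => uuufDuPu   [S → D u]
uuufDuPu => uuuffSPuPu   [D → f S P]
uuuffSPuPu => uuuffYSPuPu   [S → Y S]
uuuffYSPuPu => uuuffSSPuPu   [Y → S]
uuuffSSPuPu => uuufffSPuPu   [S → f]
uuufffSPuPu => uuuffffPuPu   [S → f]
uuuffffPuPu => uuuffffuDfuPu   [P → u D f]
uuuffffuDfuPu => uuuffffuuufuPu   [D → u u]
uuuffffuuufuPu => uuuffffuuufuuu   [P → u]

S=>YS=>uDS=>uuuS=>uuuDu=>uuufSPu=>uuufDuPu=>uuuffSPuPu=>uuuffYSPuPu=>uuuffSSPuPu=>uuufffSPuPu=>uuuffffPuPu=>uuuffffuDfuPu=>uuuffffuuufuPu=>uuuffffuuufuuu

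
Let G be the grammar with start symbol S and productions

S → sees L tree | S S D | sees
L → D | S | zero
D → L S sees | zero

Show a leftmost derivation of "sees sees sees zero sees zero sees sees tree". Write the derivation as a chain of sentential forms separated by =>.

S => sees L tree => sees D tree => sees L S sees tree => sees S S sees tree => sees S S D S sees tree => sees S S D S D S sees tree => sees sees S D S D S sees tree => sees sees sees D S D S sees tree => sees sees sees zero S D S sees tree => sees sees sees zero sees D S sees tree => sees sees sees zero sees zero S sees tree => sees sees sees zero sees zero sees sees tree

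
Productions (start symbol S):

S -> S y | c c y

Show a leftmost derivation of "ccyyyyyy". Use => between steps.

S => Sy => Syy => Syyy => Syyyy => Syyyyy => ccyyyyyy

S => Sy   [S -> S y]
Sy => Syy   [S -> S y]
Syy => Syyy   [S -> S y]
Syyy => Syyyy   [S -> S y]
Syyyy => Syyyyy   [S -> S y]
Syyyyy => ccyyyyyy   [S -> c c y]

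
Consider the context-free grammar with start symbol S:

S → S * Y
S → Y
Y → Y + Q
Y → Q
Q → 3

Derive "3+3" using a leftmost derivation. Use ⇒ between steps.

S ⇒ Y ⇒ Y+Q ⇒ Q+Q ⇒ 3+Q ⇒ 3+3

S ⇒ Y   [S → Y]
Y ⇒ Y+Q   [Y → Y + Q]
Y+Q ⇒ Q+Q   [Y → Q]
Q+Q ⇒ 3+Q   [Q → 3]
3+Q ⇒ 3+3   [Q → 3]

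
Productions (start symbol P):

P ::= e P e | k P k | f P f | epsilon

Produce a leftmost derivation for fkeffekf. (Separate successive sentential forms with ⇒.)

P ⇒ fPf ⇒ fkPkf ⇒ fkePekf ⇒ fkefPfekf ⇒ fkeffekf

P ⇒ fPf   [P ::= f P f]
fPf ⇒ fkPkf   [P ::= k P k]
fkPkf ⇒ fkePekf   [P ::= e P e]
fkePekf ⇒ fkefPfekf   [P ::= f P f]
fkefPfekf ⇒ fkeffekf   [P ::= epsilon]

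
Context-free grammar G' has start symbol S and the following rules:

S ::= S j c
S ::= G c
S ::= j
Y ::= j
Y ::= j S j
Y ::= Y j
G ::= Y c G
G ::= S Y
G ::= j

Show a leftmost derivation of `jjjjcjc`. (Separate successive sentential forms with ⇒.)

S ⇒ Gc ⇒ YcGc ⇒ YjcGc ⇒ jSjjcGc ⇒ jjjjcGc ⇒ jjjjcjc

S ⇒ Gc   [S ::= G c]
Gc ⇒ YcGc   [G ::= Y c G]
YcGc ⇒ YjcGc   [Y ::= Y j]
YjcGc ⇒ jSjjcGc   [Y ::= j S j]
jSjjcGc ⇒ jjjjcGc   [S ::= j]
jjjjcGc ⇒ jjjjcjc   [G ::= j]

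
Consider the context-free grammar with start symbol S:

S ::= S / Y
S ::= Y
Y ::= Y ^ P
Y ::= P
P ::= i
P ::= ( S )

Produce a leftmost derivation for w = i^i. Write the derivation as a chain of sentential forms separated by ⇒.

S ⇒ Y   [S ::= Y]
Y ⇒ Y^P   [Y ::= Y ^ P]
Y^P ⇒ P^P   [Y ::= P]
P^P ⇒ i^P   [P ::= i]
i^P ⇒ i^i   [P ::= i]

S ⇒ Y ⇒ Y^P ⇒ P^P ⇒ i^P ⇒ i^i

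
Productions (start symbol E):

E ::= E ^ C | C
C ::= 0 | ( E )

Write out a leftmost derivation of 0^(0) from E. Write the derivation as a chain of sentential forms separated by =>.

E => E^C   [E ::= E ^ C]
E^C => C^C   [E ::= C]
C^C => 0^C   [C ::= 0]
0^C => 0^(E)   [C ::= ( E )]
0^(E) => 0^(C)   [E ::= C]
0^(C) => 0^(0)   [C ::= 0]

E=>E^C=>C^C=>0^C=>0^(E)=>0^(C)=>0^(0)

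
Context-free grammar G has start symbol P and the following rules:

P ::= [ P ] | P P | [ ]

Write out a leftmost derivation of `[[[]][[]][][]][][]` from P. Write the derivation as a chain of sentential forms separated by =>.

P=>PP=>PPP=>[P]PP=>[PP]PP=>[PPP]PP=>[PPPP]PP=>[[P]PPP]PP=>[[[]]PPP]PP=>[[[]][P]PP]PP=>[[[]][[]]PP]PP=>[[[]][[]][]P]PP=>[[[]][[]][][]]PP=>[[[]][[]][][]][]P=>[[[]][[]][][]][][]

P => PP   [P ::= P P]
PP => PPP   [P ::= P P]
PPP => [P]PP   [P ::= [ P ]]
[P]PP => [PP]PP   [P ::= P P]
[PP]PP => [PPP]PP   [P ::= P P]
[PPP]PP => [PPPP]PP   [P ::= P P]
[PPPP]PP => [[P]PPP]PP   [P ::= [ P ]]
[[P]PPP]PP => [[[]]PPP]PP   [P ::= [ ]]
[[[]]PPP]PP => [[[]][P]PP]PP   [P ::= [ P ]]
[[[]][P]PP]PP => [[[]][[]]PP]PP   [P ::= [ ]]
[[[]][[]]PP]PP => [[[]][[]][]P]PP   [P ::= [ ]]
[[[]][[]][]P]PP => [[[]][[]][][]]PP   [P ::= [ ]]
[[[]][[]][][]]PP => [[[]][[]][][]][]P   [P ::= [ ]]
[[[]][[]][][]][]P => [[[]][[]][][]][][]   [P ::= [ ]]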